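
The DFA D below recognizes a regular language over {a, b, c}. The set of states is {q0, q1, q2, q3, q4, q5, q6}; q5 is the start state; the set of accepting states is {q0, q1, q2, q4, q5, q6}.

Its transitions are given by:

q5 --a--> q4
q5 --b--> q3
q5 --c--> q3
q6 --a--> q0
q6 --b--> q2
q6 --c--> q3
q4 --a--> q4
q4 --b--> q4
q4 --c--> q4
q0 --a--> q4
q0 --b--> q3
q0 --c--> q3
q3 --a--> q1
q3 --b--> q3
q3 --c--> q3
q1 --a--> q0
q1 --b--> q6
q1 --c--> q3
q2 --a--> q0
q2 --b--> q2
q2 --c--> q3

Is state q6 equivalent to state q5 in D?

All states are reachable from the start state.
Start with accepting vs non-accepting: {q0,q1,q2,q4,q5,q6} | {q3}.
On input b, block {q0,q1,q2,q4,q5,q6} splits into {q1,q2,q4,q6} and {q0,q5}.
On input a, block {q1,q2,q4,q6} splits into {q1,q2,q6} and {q4}.
No further refinement is possible. Final partition (4 blocks): {q1,q2,q6} | {q3} | {q0,q5} | {q4}.
q6 and q5 end up in different blocks, so they are distinguishable. For instance, the string 'b' is accepted from only q6.

No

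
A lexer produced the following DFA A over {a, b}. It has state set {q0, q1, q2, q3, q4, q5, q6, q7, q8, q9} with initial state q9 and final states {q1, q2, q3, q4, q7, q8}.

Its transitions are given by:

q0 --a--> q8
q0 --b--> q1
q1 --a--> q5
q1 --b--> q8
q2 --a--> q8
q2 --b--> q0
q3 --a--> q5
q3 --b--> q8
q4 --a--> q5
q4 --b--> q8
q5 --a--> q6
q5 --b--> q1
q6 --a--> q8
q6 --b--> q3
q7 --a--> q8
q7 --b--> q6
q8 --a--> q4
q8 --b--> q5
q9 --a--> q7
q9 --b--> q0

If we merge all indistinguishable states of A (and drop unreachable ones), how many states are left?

6

First remove the unreachable states {q2}; 9 states remain.
Initial partition by acceptance: {q1,q3,q4,q7,q8} | {q0,q5,q6,q9}.
Refine {q1,q3,q4,q7,q8} on symbol a: members go to different blocks, giving {q1,q3,q4} and {q7,q8}.
Refine {q0,q5,q6,q9} on symbol a: members go to different blocks, giving {q0,q6,q9} and {q5}.
On input b, block {q0,q6,q9} splits into {q0,q6} and {q9}.
Split {q7,q8} by δ(·,a) → {q7} and {q8}.
No further refinement is possible. Final partition (6 blocks): {q1,q3,q4} | {q0,q6} | {q7} | {q5} | {q9} | {q8}.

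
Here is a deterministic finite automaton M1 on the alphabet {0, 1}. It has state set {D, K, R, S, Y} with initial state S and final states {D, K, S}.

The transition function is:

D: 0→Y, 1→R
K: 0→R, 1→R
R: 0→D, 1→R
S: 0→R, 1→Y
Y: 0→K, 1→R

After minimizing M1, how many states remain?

2

Every state is reachable, so we keep all 5.
Initial partition by acceptance: {D,K,S} | {R,Y}.
The partition is now stable with 2 blocks: {D,K,S} | {R,Y}.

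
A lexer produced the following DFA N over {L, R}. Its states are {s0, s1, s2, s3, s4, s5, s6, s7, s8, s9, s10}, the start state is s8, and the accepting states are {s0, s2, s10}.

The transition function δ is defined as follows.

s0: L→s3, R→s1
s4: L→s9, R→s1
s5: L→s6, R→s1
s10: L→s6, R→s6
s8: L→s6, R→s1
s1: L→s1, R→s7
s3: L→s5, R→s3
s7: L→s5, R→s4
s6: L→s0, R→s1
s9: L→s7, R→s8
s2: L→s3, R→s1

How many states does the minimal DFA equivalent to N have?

8

Reachable states from the start: {s0,s1,s3,s4,s5,s6,s7,s8,s9}. Unreachable: {s2,s10} — drop them.
Start with accepting vs non-accepting: {s0} | {s1,s3,s4,s5,s6,s7,s8,s9}.
Refine {s1,s3,s4,s5,s6,s7,s8,s9} on symbol L: members go to different blocks, giving {s1,s3,s4,s5,s7,s8,s9} and {s6}.
Refine {s1,s3,s4,s5,s7,s8,s9} on symbol L: members go to different blocks, giving {s1,s3,s4,s7,s9} and {s5,s8}.
Refine {s1,s3,s4,s7,s9} on symbol L: members go to different blocks, giving {s1,s4,s9} and {s3,s7}.
Split {s1,s4,s9} by δ(·,L) → {s1,s4} and {s9}.
Split {s1,s4} by δ(·,L) → {s1} and {s4}.
Refine {s3,s7} on symbol R: members go to different blocks, giving {s3} and {s7}.
Stable partition: {s0} | {s1} | {s6} | {s5,s8} | {s3} | {s9} | {s4} | {s7} — 8 equivalence classes.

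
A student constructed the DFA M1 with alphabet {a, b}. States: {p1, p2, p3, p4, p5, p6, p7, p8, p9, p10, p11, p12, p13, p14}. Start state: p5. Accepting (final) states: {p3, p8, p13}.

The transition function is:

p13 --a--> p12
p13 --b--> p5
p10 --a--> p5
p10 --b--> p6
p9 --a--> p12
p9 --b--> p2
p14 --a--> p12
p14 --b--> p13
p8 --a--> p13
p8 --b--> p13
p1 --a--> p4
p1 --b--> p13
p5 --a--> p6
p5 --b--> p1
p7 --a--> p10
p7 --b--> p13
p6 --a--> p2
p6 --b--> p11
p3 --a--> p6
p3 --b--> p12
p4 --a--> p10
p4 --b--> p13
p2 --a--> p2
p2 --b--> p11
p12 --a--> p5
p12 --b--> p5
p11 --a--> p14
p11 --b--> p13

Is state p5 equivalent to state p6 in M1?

States {p3,p7,p8,p9} cannot be reached from the start state, so discard them.
Start with accepting vs non-accepting: {p13} | {p1,p2,p4,p5,p6,p10,p11,p12,p14}.
Split {p1,p2,p4,p5,p6,p10,p11,p12,p14} by δ(·,b) → {p2,p5,p6,p10,p12} and {p1,p4,p11,p14}.
Split {p2,p5,p6,p10,p12} by δ(·,b) → {p2,p5,p6} and {p10,p12}.
Refine {p1,p4,p11,p14} on symbol a: members go to different blocks, giving {p1,p11} and {p4,p14}.
The partition is now stable with 5 blocks: {p13} | {p2,p5,p6} | {p1,p11} | {p10,p12} | {p4,p14}.
p5 and p6 lie in the same block of the stable partition, so they are equivalent — no string distinguishes them.

Yes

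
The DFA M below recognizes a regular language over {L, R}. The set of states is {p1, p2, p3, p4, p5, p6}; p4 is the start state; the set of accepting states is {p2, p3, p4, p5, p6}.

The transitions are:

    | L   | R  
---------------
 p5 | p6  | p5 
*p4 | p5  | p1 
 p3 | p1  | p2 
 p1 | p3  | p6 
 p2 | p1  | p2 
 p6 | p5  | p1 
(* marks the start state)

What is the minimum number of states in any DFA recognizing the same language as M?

4

All states are reachable from the start state.
P0 = {p2,p3,p4,p5,p6} | {p1}.
Refine {p2,p3,p4,p5,p6} on symbol L: members go to different blocks, giving {p4,p5,p6} and {p2,p3}.
On input R, block {p4,p5,p6} splits into {p4,p6} and {p5}.
Stable partition: {p4,p6} | {p1} | {p2,p3} | {p5} — 4 equivalence classes.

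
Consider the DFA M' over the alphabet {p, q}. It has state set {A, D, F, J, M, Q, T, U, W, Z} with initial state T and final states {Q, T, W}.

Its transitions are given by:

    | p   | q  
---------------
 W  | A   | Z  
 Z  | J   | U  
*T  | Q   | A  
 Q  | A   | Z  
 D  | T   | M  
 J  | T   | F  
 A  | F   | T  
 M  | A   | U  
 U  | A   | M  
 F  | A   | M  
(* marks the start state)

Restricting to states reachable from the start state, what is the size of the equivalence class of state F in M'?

3

States {D,W} cannot be reached from the start state, so discard them.
Initial partition by acceptance: {Q,T} | {A,F,J,M,U,Z}.
Split {Q,T} by δ(·,p) → {T} and {Q}.
Refine {A,F,J,M,U,Z} on symbol p: members go to different blocks, giving {A,F,M,U,Z} and {J}.
Split {A,F,M,U,Z} by δ(·,p) → {A,F,M,U} and {Z}.
Split {A,F,M,U} by δ(·,q) → {F,M,U} and {A}.
Stable partition: {T} | {F,M,U} | {Q} | {J} | {Z} | {A} — 6 equivalence classes.
The equivalence class containing F is {F,M,U}, of size 3.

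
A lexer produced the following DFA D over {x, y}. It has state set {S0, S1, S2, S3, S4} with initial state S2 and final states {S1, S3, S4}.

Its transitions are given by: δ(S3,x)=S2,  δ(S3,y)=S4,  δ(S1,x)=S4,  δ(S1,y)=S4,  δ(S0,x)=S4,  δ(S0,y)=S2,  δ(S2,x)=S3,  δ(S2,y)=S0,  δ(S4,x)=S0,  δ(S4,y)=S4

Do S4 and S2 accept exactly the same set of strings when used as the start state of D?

No

First remove the unreachable states {S1}; 4 states remain.
Start with accepting vs non-accepting: {S3,S4} | {S0,S2}.
Stable partition: {S3,S4} | {S0,S2} — 2 equivalence classes.
S4 and S2 end up in different blocks, so they are distinguishable. For instance, the string 'ε' is accepted from only S4.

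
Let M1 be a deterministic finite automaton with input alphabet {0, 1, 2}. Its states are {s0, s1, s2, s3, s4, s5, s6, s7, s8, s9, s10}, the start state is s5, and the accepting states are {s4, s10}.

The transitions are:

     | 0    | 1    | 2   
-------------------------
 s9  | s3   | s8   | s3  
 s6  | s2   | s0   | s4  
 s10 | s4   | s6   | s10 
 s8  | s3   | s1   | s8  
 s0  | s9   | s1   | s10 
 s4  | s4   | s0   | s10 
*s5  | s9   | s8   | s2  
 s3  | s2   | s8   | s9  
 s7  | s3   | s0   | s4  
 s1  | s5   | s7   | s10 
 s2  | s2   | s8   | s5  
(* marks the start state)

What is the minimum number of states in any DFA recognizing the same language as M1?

4

Every state is reachable, so we keep all 11.
Start with accepting vs non-accepting: {s4,s10} | {s0,s1,s2,s3,s5,s6,s7,s8,s9}.
Refine {s0,s1,s2,s3,s5,s6,s7,s8,s9} on symbol 2: members go to different blocks, giving {s2,s3,s5,s8,s9} and {s0,s1,s6,s7}.
On input 1, block {s2,s3,s5,s8,s9} splits into {s2,s3,s5,s9} and {s8}.
The partition is now stable with 4 blocks: {s4,s10} | {s2,s3,s5,s9} | {s0,s1,s6,s7} | {s8}.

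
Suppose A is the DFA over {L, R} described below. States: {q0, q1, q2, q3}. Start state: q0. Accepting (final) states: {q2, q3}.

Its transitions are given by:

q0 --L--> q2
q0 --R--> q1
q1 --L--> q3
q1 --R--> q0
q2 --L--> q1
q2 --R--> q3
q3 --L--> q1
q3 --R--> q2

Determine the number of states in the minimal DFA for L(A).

Every state is reachable, so we keep all 4.
Initial partition by acceptance: {q2,q3} | {q0,q1}.
The partition is now stable with 2 blocks: {q2,q3} | {q0,q1}.

2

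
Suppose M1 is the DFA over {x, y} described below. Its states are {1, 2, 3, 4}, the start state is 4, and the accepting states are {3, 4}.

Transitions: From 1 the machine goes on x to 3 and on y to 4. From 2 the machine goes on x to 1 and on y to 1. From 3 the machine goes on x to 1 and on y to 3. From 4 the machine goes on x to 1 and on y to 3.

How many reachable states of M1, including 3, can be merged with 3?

States {2} cannot be reached from the start state, so discard them.
Start with accepting vs non-accepting: {3,4} | {1}.
Stable partition: {3,4} | {1} — 2 equivalence classes.
The equivalence class containing 3 is {3,4}, of size 2.

2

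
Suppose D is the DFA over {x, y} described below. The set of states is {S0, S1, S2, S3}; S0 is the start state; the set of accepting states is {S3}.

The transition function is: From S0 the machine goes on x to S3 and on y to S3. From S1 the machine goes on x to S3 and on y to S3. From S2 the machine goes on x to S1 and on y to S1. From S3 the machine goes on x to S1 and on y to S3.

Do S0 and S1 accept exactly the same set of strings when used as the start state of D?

Yes

Reachable states from the start: {S0,S1,S3}. Unreachable: {S2} — drop them.
Initial partition by acceptance: {S3} | {S0,S1}.
Stable partition: {S3} | {S0,S1} — 2 equivalence classes.
S0 and S1 lie in the same block of the stable partition, so they are equivalent — no string distinguishes them.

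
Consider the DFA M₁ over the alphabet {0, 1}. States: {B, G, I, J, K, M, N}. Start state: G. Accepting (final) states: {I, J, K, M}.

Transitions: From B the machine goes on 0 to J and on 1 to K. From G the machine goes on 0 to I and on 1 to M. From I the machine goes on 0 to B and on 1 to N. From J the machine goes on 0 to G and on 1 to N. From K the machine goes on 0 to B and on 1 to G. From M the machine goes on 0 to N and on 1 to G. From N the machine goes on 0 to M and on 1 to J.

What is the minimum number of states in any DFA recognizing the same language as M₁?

Every state is reachable, so we keep all 7.
P0 = {I,J,K,M} | {B,G,N}.
Stable partition: {I,J,K,M} | {B,G,N} — 2 equivalence classes.

2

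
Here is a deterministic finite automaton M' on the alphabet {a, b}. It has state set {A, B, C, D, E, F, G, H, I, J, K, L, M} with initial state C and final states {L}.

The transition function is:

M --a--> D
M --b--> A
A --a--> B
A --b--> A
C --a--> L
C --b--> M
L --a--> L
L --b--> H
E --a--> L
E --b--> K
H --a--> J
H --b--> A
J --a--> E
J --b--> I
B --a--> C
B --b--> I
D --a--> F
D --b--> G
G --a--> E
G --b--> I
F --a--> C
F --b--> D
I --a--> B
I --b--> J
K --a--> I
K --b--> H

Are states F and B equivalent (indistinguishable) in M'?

Yes

Initial partition by acceptance: {L} | {A,B,C,D,E,F,G,H,I,J,K,M}.
On input a, block {A,B,C,D,E,F,G,H,I,J,K,M} splits into {A,B,D,F,G,H,I,J,K,M} and {C,E}.
Refine {A,B,D,F,G,H,I,J,K,M} on symbol a: members go to different blocks, giving {A,D,H,I,K,M} and {B,F,G,J}.
On input a, block {A,D,H,I,K,M} splits into {A,D,H,I} and {K,M}.
Split {A,D,H,I} by δ(·,b) → {A,H} and {D,I}.
Stable partition: {L} | {A,H} | {C,E} | {B,F,G,J} | {K,M} | {D,I} — 6 equivalence classes.
F and B lie in the same block of the stable partition, so they are equivalent — no string distinguishes them.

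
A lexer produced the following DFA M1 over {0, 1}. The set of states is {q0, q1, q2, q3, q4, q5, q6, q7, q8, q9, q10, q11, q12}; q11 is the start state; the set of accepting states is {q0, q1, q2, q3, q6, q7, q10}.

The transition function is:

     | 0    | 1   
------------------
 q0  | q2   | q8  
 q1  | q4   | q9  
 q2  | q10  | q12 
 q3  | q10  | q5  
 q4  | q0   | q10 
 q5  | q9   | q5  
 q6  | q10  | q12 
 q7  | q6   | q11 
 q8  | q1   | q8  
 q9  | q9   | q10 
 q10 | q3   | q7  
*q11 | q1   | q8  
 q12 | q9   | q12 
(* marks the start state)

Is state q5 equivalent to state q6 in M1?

No

All states are reachable from the start state.
P0 = {q0,q1,q2,q3,q6,q7,q10} | {q4,q5,q8,q9,q11,q12}.
On input 0, block {q0,q1,q2,q3,q6,q7,q10} splits into {q0,q2,q3,q6,q7,q10} and {q1}.
On input 1, block {q0,q2,q3,q6,q7,q10} splits into {q0,q2,q3,q6,q7} and {q10}.
Split {q0,q2,q3,q6,q7} by δ(·,0) → {q2,q3,q6} and {q0,q7}.
On input 0, block {q4,q5,q8,q9,q11,q12} splits into {q5,q9,q12} and {q8,q11} and {q4}.
On input 1, block {q5,q9,q12} splits into {q5,q12} and {q9}.
The partition is now stable with 8 blocks: {q2,q3,q6} | {q5,q12} | {q1} | {q10} | {q0,q7} | {q8,q11} | {q4} | {q9}.
q5 and q6 end up in different blocks, so they are distinguishable. For instance, the string 'ε' is accepted from only q6.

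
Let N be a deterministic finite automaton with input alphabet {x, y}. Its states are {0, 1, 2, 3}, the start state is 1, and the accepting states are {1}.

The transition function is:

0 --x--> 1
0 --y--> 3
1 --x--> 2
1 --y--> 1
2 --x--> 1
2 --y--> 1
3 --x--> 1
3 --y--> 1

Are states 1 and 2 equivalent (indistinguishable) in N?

Reachable states from the start: {1,2}. Unreachable: {0,3} — drop them.
Start with accepting vs non-accepting: {1} | {2}.
No further refinement is possible. Final partition (2 blocks): {1} | {2}.
1 and 2 end up in different blocks, so they are distinguishable. For instance, the string 'ε' is accepted from only 1.

No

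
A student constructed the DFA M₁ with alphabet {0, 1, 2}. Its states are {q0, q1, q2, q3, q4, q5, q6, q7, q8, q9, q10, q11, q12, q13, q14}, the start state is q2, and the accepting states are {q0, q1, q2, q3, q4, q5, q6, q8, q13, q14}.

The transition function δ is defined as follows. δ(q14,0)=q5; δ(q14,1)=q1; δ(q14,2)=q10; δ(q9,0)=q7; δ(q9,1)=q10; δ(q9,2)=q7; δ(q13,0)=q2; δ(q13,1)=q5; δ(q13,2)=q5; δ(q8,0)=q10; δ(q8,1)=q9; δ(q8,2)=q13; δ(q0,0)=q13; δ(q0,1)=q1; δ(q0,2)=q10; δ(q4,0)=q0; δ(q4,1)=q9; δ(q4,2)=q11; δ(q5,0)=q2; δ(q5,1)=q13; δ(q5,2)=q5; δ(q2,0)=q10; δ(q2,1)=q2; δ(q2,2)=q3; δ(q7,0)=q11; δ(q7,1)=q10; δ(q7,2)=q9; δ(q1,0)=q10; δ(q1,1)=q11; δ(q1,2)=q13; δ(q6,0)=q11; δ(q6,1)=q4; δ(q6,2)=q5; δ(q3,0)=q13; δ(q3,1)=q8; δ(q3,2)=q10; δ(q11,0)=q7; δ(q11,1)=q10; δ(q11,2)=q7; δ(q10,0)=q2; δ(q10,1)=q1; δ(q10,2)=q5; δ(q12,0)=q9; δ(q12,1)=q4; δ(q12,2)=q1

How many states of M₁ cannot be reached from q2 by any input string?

5

Starting at q2 and following transitions, the reachable set is {q1, q2, q3, q5, q7, q8, q9, q10, q11, q13}. That leaves q0, q4, q6, q12, q14 unreachable — 5 in total.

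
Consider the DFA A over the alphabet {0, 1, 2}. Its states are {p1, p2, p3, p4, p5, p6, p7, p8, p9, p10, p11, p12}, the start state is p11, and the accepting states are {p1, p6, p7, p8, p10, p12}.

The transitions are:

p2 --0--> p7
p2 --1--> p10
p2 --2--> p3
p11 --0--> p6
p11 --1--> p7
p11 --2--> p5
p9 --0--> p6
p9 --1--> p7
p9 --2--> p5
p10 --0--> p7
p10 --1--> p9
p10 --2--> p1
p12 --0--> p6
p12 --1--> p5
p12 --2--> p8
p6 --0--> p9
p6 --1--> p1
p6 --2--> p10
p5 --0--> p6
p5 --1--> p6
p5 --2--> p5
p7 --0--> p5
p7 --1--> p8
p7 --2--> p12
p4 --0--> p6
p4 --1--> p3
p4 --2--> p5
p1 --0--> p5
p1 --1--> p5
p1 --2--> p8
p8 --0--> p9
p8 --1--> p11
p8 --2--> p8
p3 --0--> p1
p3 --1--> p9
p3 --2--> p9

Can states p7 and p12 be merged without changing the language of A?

First remove the unreachable states {p2,p3,p4}; 9 states remain.
Initial partition by acceptance: {p1,p6,p7,p8,p10,p12} | {p5,p9,p11}.
Refine {p1,p6,p7,p8,p10,p12} on symbol 0: members go to different blocks, giving {p1,p6,p7,p8} and {p10,p12}.
Split {p1,p6,p7,p8} by δ(·,1) → {p1,p8} and {p6,p7}.
The partition is now stable with 4 blocks: {p1,p8} | {p5,p9,p11} | {p10,p12} | {p6,p7}.
p7 and p12 end up in different blocks, so they are distinguishable. For instance, the string '0' is accepted from only p12.

No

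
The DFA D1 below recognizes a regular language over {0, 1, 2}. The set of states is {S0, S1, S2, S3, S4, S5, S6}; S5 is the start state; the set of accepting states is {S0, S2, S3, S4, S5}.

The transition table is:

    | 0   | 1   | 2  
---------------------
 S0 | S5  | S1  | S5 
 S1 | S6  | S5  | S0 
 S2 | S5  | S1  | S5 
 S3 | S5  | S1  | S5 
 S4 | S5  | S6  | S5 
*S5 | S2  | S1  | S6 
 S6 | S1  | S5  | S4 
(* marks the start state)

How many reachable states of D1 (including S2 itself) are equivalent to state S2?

States {S3} cannot be reached from the start state, so discard them.
P0 = {S0,S2,S4,S5} | {S1,S6}.
On input 2, block {S0,S2,S4,S5} splits into {S0,S2,S4} and {S5}.
No further refinement is possible. Final partition (3 blocks): {S0,S2,S4} | {S1,S6} | {S5}.
State S2 belongs to the block {S0,S2,S4}, which has 3 states.

3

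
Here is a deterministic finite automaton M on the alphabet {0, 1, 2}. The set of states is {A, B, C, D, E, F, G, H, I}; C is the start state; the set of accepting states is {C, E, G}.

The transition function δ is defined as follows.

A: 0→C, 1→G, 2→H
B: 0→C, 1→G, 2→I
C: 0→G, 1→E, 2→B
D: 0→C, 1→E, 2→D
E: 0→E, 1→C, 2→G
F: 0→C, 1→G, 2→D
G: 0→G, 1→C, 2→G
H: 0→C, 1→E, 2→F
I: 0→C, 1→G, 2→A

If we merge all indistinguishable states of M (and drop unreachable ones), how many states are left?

3

All states are reachable from the start state.
Start with accepting vs non-accepting: {C,E,G} | {A,B,D,F,H,I}.
Refine {C,E,G} on symbol 2: members go to different blocks, giving {E,G} and {C}.
Stable partition: {E,G} | {A,B,D,F,H,I} | {C} — 3 equivalence classes.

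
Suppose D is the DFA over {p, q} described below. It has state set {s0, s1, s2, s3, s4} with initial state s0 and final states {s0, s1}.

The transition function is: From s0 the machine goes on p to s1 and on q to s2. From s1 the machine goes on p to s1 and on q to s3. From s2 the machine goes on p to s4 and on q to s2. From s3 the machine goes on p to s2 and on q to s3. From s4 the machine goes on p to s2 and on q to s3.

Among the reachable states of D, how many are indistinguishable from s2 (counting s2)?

All states are reachable from the start state.
Initial partition by acceptance: {s0,s1} | {s2,s3,s4}.
The partition is now stable with 2 blocks: {s0,s1} | {s2,s3,s4}.
The equivalence class containing s2 is {s2,s3,s4}, of size 3.

3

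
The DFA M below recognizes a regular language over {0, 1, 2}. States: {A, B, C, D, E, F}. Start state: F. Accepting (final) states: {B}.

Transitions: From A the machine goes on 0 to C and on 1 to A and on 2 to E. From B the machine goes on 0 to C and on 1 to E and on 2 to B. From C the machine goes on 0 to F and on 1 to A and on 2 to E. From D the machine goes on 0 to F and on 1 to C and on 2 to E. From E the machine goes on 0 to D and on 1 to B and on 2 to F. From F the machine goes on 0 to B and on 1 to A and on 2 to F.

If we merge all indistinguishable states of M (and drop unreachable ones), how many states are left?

Start with accepting vs non-accepting: {B} | {A,C,D,E,F}.
On input 0, block {A,C,D,E,F} splits into {A,C,D,E} and {F}.
On input 0, block {A,C,D,E} splits into {A,E} and {C,D}.
Refine {A,E} on symbol 1: members go to different blocks, giving {A} and {E}.
Refine {C,D} on symbol 1: members go to different blocks, giving {C} and {D}.
Stable partition: {B} | {A} | {F} | {C} | {E} | {D} — 6 equivalence classes.

6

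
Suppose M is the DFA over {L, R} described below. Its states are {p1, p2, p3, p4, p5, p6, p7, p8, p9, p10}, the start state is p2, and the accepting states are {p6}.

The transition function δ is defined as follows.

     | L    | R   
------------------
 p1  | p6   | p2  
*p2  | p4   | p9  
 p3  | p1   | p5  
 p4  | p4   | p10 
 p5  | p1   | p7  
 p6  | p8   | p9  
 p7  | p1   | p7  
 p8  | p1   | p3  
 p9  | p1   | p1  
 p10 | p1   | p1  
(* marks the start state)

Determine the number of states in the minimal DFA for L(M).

5

P0 = {p6} | {p1,p2,p3,p4,p5,p7,p8,p9,p10}.
Split {p1,p2,p3,p4,p5,p7,p8,p9,p10} by δ(·,L) → {p2,p3,p4,p5,p7,p8,p9,p10} and {p1}.
Refine {p2,p3,p4,p5,p7,p8,p9,p10} on symbol L: members go to different blocks, giving {p3,p5,p7,p8,p9,p10} and {p2,p4}.
On input R, block {p3,p5,p7,p8,p9,p10} splits into {p3,p5,p7,p8} and {p9,p10}.
No further refinement is possible. Final partition (5 blocks): {p6} | {p3,p5,p7,p8} | {p1} | {p2,p4} | {p9,p10}.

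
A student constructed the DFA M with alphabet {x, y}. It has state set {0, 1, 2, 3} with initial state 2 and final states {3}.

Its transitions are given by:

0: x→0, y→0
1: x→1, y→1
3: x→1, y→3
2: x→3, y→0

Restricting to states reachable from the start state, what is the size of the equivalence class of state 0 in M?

2

Every state is reachable, so we keep all 4.
Initial partition by acceptance: {3} | {0,1,2}.
Refine {0,1,2} on symbol x: members go to different blocks, giving {0,1} and {2}.
Stable partition: {3} | {0,1} | {2} — 3 equivalence classes.
State 0 belongs to the block {0,1}, which has 2 states.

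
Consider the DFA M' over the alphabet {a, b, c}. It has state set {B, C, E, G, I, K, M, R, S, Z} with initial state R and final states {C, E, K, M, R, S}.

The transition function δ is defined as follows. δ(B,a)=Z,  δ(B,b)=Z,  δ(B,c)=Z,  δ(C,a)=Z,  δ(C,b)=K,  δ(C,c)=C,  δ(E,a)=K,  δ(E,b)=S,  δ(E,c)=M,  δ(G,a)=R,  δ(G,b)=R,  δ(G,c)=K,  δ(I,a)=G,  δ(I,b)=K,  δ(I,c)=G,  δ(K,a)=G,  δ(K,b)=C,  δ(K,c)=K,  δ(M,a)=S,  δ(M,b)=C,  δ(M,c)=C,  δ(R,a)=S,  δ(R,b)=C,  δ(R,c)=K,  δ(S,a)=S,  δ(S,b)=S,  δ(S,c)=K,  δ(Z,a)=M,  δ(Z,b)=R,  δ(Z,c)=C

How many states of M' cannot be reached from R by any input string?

3

Starting at R and following transitions, the reachable set is {C, G, K, M, R, S, Z}. That leaves B, E, I unreachable — 3 in total.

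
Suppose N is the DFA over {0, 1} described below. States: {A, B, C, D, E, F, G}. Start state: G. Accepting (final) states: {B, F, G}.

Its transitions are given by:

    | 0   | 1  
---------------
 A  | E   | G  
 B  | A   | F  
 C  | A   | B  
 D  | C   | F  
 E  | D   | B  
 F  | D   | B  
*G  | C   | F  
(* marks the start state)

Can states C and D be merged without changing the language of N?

P0 = {B,F,G} | {A,C,D,E}.
The partition is now stable with 2 blocks: {B,F,G} | {A,C,D,E}.
C and D lie in the same block of the stable partition, so they are equivalent — no string distinguishes them.

Yes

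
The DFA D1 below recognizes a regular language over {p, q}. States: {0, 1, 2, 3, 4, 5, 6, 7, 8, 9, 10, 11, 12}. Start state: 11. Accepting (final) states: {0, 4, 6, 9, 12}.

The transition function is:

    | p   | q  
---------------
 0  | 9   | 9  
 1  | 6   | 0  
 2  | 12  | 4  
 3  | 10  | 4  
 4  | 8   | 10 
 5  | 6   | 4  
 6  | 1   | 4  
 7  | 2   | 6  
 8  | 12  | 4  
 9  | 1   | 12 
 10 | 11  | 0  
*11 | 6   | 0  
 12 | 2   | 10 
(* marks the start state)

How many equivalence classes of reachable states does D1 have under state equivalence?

6

Reachable states from the start: {0,1,2,4,6,8,9,10,11,12}. Unreachable: {3,5,7} — drop them.
P0 = {0,4,6,9,12} | {1,2,8,10,11}.
Refine {0,4,6,9,12} on symbol p: members go to different blocks, giving {4,6,9,12} and {0}.
On input q, block {4,6,9,12} splits into {4,12} and {6,9}.
Refine {1,2,8,10,11} on symbol p: members go to different blocks, giving {1,11} and {2,8} and {10}.
The partition is now stable with 6 blocks: {4,12} | {1,11} | {0} | {6,9} | {2,8} | {10}.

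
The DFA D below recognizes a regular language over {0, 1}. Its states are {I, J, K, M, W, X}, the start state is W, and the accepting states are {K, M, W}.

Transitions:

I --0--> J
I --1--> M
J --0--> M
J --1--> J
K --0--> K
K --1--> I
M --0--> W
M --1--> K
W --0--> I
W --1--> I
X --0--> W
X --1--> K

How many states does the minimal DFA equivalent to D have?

5

Reachable states from the start: {I,J,K,M,W}. Unreachable: {X} — drop them.
Start with accepting vs non-accepting: {K,M,W} | {I,J}.
On input 0, block {K,M,W} splits into {K,M} and {W}.
Refine {K,M} on symbol 0: members go to different blocks, giving {M} and {K}.
Split {I,J} by δ(·,0) → {I} and {J}.
The partition is now stable with 5 blocks: {M} | {I} | {W} | {K} | {J}.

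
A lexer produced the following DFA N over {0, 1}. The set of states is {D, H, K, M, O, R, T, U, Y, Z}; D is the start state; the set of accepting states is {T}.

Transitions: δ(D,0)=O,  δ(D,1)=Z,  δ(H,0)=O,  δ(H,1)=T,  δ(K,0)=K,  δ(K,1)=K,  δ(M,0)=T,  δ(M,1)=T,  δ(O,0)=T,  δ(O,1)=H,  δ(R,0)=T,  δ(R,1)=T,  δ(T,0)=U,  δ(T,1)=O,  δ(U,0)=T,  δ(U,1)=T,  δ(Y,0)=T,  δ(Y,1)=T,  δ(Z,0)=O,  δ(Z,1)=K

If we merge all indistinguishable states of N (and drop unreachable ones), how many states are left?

Reachable states from the start: {D,H,K,O,T,U,Z}. Unreachable: {M,R,Y} — drop them.
Start with accepting vs non-accepting: {T} | {D,H,K,O,U,Z}.
Refine {D,H,K,O,U,Z} on symbol 0: members go to different blocks, giving {D,H,K,Z} and {O,U}.
On input 0, block {D,H,K,Z} splits into {D,H,Z} and {K}.
Split {D,H,Z} by δ(·,1) → {H} and {D} and {Z}.
On input 1, block {O,U} splits into {O} and {U}.
Stable partition: {T} | {H} | {O} | {K} | {D} | {Z} | {U} — 7 equivalence classes.

7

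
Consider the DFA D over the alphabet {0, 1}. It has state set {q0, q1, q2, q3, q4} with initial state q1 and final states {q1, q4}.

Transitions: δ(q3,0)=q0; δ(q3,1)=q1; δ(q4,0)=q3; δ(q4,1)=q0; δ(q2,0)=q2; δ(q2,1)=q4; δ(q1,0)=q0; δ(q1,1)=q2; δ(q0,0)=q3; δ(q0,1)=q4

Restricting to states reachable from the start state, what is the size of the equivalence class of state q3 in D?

3

Initial partition by acceptance: {q1,q4} | {q0,q2,q3}.
No further refinement is possible. Final partition (2 blocks): {q1,q4} | {q0,q2,q3}.
The equivalence class containing q3 is {q0,q2,q3}, of size 3.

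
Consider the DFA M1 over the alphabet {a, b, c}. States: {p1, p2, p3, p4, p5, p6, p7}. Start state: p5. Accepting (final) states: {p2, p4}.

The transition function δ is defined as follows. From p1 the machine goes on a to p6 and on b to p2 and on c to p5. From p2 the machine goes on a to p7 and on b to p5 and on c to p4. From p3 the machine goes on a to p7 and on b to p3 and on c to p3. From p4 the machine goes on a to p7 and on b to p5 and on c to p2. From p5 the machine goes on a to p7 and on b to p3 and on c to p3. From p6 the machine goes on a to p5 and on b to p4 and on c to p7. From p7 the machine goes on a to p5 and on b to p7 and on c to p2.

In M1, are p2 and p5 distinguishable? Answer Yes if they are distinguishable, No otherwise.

Yes

States {p1,p6} cannot be reached from the start state, so discard them.
Start with accepting vs non-accepting: {p2,p4} | {p3,p5,p7}.
Split {p3,p5,p7} by δ(·,c) → {p3,p5} and {p7}.
Stable partition: {p2,p4} | {p3,p5} | {p7} — 3 equivalence classes.
p2 and p5 end up in different blocks, so they are distinguishable. For instance, the string 'ε' is accepted from only p2.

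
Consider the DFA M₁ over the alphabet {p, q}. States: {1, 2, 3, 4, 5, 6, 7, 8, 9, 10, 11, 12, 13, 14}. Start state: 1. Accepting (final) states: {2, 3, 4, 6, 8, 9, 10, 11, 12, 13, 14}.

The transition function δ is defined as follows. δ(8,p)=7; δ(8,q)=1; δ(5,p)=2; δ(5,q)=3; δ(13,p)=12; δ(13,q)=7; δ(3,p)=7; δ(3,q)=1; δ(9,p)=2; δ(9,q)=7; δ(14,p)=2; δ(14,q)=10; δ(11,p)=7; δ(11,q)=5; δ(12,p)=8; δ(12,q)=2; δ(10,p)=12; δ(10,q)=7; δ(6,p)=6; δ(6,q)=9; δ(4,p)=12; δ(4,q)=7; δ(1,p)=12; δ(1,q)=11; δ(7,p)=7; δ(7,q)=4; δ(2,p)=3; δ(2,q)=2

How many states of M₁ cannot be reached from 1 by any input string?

5

Starting at 1 and following transitions, the reachable set is {1, 2, 3, 4, 5, 7, 8, 11, 12}. That leaves 6, 9, 10, 13, 14 unreachable — 5 in total.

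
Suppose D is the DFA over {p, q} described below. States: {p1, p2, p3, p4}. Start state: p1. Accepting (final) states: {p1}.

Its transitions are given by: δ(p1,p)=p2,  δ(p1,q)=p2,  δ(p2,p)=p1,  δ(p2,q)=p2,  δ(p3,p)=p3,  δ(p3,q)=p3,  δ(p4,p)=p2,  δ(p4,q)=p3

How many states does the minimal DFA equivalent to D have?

Reachable states from the start: {p1,p2}. Unreachable: {p3,p4} — drop them.
P0 = {p1} | {p2}.
No further refinement is possible. Final partition (2 blocks): {p1} | {p2}.

2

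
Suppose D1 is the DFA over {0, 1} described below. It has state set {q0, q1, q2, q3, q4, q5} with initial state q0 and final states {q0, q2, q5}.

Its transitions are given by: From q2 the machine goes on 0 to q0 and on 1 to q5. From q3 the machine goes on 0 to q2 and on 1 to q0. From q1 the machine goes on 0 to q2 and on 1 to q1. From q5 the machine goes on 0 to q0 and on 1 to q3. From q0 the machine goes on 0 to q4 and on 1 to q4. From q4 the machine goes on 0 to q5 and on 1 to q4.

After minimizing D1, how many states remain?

First remove the unreachable states {q1}; 5 states remain.
P0 = {q0,q2,q5} | {q3,q4}.
Refine {q0,q2,q5} on symbol 0: members go to different blocks, giving {q2,q5} and {q0}.
Split {q2,q5} by δ(·,1) → {q2} and {q5}.
On input 0, block {q3,q4} splits into {q3} and {q4}.
Stable partition: {q2} | {q3} | {q0} | {q5} | {q4} — 5 equivalence classes.

5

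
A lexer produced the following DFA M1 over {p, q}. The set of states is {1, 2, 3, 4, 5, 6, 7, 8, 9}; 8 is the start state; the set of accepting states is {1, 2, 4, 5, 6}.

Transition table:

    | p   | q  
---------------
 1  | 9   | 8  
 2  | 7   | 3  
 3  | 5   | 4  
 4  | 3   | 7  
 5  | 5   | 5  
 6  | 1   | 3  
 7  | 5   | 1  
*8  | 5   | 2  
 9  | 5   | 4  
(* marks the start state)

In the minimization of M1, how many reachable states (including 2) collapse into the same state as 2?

3

States {6} cannot be reached from the start state, so discard them.
Initial partition by acceptance: {1,2,4,5} | {3,7,8,9}.
Refine {1,2,4,5} on symbol p: members go to different blocks, giving {1,2,4} and {5}.
The partition is now stable with 3 blocks: {1,2,4} | {3,7,8,9} | {5}.
State 2 belongs to the block {1,2,4}, which has 3 states.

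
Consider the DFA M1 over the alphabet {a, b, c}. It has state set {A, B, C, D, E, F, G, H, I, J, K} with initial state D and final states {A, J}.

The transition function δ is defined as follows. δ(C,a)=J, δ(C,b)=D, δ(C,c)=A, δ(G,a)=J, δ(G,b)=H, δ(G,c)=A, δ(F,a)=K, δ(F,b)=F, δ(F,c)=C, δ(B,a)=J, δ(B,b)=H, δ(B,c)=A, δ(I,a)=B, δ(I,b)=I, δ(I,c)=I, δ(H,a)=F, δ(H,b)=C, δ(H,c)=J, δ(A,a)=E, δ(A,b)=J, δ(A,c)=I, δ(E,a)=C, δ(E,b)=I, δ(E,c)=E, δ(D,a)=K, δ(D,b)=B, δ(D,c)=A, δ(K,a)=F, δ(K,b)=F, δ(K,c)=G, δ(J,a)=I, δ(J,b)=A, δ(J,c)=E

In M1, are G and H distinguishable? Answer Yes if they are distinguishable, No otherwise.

Every state is reachable, so we keep all 11.
P0 = {A,J} | {B,C,D,E,F,G,H,I,K}.
Refine {B,C,D,E,F,G,H,I,K} on symbol a: members go to different blocks, giving {D,E,F,H,I,K} and {B,C,G}.
Split {D,E,F,H,I,K} by δ(·,a) → {D,F,H,K} and {E,I}.
Split {D,F,H,K} by δ(·,b) → {D,H} and {F,K}.
The partition is now stable with 5 blocks: {A,J} | {D,H} | {B,C,G} | {E,I} | {F,K}.
G and H end up in different blocks, so they are distinguishable. For instance, the string 'a' is accepted from only G.

Yes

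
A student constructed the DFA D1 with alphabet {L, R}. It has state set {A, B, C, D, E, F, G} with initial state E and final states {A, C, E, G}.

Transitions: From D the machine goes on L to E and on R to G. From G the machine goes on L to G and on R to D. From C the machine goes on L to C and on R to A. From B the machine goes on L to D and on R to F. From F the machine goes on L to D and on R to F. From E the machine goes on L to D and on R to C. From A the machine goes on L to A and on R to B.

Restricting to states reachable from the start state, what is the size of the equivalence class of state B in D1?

P0 = {A,C,E,G} | {B,D,F}.
On input L, block {A,C,E,G} splits into {A,C,G} and {E}.
Split {A,C,G} by δ(·,R) → {A,G} and {C}.
Split {B,D,F} by δ(·,L) → {B,F} and {D}.
Split {A,G} by δ(·,R) → {A} and {G}.
The partition is now stable with 6 blocks: {A} | {B,F} | {E} | {C} | {D} | {G}.
State B belongs to the block {B,F}, which has 2 states.

2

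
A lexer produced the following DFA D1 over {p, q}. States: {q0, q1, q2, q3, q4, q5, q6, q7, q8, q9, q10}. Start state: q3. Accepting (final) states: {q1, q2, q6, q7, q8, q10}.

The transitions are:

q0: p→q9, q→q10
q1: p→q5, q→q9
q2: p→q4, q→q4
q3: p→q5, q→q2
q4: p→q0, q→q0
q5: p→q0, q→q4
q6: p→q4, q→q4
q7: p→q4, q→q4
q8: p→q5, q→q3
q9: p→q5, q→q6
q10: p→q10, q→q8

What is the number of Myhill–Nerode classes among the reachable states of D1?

7

Reachable states from the start: {q0,q2,q3,q4,q5,q6,q8,q9,q10}. Unreachable: {q1,q7} — drop them.
P0 = {q2,q6,q8,q10} | {q0,q3,q4,q5,q9}.
On input p, block {q2,q6,q8,q10} splits into {q2,q6,q8} and {q10}.
Refine {q0,q3,q4,q5,q9} on symbol q: members go to different blocks, giving {q3,q9} and {q4,q5} and {q0}.
Refine {q2,q6,q8} on symbol q: members go to different blocks, giving {q2,q6} and {q8}.
Refine {q4,q5} on symbol q: members go to different blocks, giving {q4} and {q5}.
Stable partition: {q2,q6} | {q3,q9} | {q10} | {q4} | {q0} | {q8} | {q5} — 7 equivalence classes.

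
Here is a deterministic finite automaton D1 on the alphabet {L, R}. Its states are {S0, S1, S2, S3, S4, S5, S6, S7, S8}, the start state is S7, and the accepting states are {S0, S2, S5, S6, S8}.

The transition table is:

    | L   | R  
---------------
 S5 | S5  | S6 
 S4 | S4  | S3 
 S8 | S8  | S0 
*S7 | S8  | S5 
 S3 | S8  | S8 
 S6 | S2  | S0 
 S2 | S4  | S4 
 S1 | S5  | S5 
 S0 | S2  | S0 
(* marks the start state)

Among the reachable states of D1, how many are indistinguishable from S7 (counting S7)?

2

States {S1} cannot be reached from the start state, so discard them.
Start with accepting vs non-accepting: {S0,S2,S5,S6,S8} | {S3,S4,S7}.
On input L, block {S0,S2,S5,S6,S8} splits into {S0,S5,S6,S8} and {S2}.
On input L, block {S0,S5,S6,S8} splits into {S0,S6} and {S5,S8}.
Refine {S3,S4,S7} on symbol L: members go to different blocks, giving {S3,S7} and {S4}.
No further refinement is possible. Final partition (5 blocks): {S0,S6} | {S3,S7} | {S2} | {S5,S8} | {S4}.
State S7 belongs to the block {S3,S7}, which has 2 states.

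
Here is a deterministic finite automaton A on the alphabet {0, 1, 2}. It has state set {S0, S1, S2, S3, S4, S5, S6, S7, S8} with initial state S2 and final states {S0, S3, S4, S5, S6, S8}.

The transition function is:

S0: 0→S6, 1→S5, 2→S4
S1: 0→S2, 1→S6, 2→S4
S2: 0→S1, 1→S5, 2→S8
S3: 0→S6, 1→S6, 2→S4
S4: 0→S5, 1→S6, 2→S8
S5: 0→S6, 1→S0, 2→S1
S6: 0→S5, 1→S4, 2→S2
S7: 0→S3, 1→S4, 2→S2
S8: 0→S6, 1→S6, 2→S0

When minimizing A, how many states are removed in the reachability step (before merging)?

Starting at S2 and following transitions, the reachable set is {S0, S1, S2, S4, S5, S6, S8}. That leaves S3, S7 unreachable — 2 in total.

2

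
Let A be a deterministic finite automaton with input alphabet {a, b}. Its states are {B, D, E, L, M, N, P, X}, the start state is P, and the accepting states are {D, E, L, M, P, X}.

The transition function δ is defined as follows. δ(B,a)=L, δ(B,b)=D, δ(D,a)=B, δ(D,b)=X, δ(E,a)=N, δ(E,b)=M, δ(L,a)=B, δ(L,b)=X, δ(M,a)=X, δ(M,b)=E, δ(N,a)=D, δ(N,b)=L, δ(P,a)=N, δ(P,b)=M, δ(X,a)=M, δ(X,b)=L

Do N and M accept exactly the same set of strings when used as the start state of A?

P0 = {D,E,L,M,P,X} | {B,N}.
Split {D,E,L,M,P,X} by δ(·,a) → {D,E,L,P} and {M,X}.
The partition is now stable with 3 blocks: {D,E,L,P} | {B,N} | {M,X}.
N and M end up in different blocks, so they are distinguishable. For instance, the string 'ε' is accepted from only M.

No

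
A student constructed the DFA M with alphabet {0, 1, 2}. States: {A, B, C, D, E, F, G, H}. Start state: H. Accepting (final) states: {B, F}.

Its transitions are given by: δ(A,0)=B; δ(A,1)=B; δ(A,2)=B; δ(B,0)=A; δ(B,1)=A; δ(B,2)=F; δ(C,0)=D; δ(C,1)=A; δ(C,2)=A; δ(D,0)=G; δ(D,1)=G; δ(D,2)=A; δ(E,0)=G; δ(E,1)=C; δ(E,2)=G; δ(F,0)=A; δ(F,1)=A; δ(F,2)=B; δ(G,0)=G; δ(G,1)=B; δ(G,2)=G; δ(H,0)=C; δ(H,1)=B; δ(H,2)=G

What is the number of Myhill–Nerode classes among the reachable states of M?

Reachable states from the start: {A,B,C,D,F,G,H}. Unreachable: {E} — drop them.
P0 = {B,F} | {A,C,D,G,H}.
Split {A,C,D,G,H} by δ(·,0) → {C,D,G,H} and {A}.
Split {C,D,G,H} by δ(·,1) → {G,H} and {C} and {D}.
Split {G,H} by δ(·,0) → {G} and {H}.
The partition is now stable with 6 blocks: {B,F} | {G} | {A} | {C} | {D} | {H}.

6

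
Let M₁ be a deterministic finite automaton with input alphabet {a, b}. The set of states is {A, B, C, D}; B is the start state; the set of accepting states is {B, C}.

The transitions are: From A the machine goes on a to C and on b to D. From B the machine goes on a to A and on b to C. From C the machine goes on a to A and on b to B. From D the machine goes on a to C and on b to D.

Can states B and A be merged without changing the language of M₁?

No

Initial partition by acceptance: {B,C} | {A,D}.
Stable partition: {B,C} | {A,D} — 2 equivalence classes.
B and A end up in different blocks, so they are distinguishable. For instance, the string 'ε' is accepted from only B.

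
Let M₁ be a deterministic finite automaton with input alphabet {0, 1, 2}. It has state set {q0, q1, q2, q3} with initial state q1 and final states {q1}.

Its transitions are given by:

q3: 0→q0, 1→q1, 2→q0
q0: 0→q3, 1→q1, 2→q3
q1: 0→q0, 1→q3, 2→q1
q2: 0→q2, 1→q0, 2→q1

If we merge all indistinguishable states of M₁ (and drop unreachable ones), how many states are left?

States {q2} cannot be reached from the start state, so discard them.
Start with accepting vs non-accepting: {q1} | {q0,q3}.
No further refinement is possible. Final partition (2 blocks): {q1} | {q0,q3}.

2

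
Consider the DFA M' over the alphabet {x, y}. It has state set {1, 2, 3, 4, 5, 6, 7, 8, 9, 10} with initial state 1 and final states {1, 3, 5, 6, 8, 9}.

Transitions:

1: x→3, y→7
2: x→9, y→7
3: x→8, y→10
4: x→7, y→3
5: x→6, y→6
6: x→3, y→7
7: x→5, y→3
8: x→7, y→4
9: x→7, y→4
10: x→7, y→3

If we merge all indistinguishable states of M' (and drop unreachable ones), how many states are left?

States {2,9} cannot be reached from the start state, so discard them.
P0 = {1,3,5,6,8} | {4,7,10}.
On input x, block {1,3,5,6,8} splits into {1,3,5,6} and {8}.
On input x, block {1,3,5,6} splits into {1,5,6} and {3}.
Split {1,5,6} by δ(·,x) → {1,6} and {5}.
Split {4,7,10} by δ(·,x) → {4,10} and {7}.
No further refinement is possible. Final partition (6 blocks): {1,6} | {4,10} | {8} | {3} | {5} | {7}.

6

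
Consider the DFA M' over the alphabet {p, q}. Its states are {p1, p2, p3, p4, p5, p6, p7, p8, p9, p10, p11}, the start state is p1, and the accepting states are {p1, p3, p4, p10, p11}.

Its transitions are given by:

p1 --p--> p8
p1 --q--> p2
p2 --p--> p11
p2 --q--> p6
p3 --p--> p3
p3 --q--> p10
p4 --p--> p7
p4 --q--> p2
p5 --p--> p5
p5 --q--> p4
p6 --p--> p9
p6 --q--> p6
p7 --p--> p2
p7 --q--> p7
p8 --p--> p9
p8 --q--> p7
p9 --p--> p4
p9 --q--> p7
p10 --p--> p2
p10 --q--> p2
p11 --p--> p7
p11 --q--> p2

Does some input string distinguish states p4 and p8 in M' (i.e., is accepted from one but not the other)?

Yes

Reachable states from the start: {p1,p2,p4,p6,p7,p8,p9,p11}. Unreachable: {p3,p5,p10} — drop them.
Initial partition by acceptance: {p1,p4,p11} | {p2,p6,p7,p8,p9}.
Split {p2,p6,p7,p8,p9} by δ(·,p) → {p6,p7,p8} and {p2,p9}.
No further refinement is possible. Final partition (3 blocks): {p1,p4,p11} | {p6,p7,p8} | {p2,p9}.
p4 and p8 end up in different blocks, so they are distinguishable. For instance, the string 'ε' is accepted from only p4.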